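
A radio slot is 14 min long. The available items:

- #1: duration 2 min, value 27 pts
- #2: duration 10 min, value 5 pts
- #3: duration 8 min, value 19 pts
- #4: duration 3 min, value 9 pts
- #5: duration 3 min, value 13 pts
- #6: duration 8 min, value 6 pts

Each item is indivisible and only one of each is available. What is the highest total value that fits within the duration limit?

This is a 0/1 knapsack; check combinations near the capacity.
- #1+#3+#5: duration 2+8+3=13, value 27+19+13=59
- #1+#3+#4: duration 2+8+3=13, value 27+19+9=55
- #1+#4+#5: duration 2+3+3=8, value 27+9+13=49
Best: 59 pts.

59 pts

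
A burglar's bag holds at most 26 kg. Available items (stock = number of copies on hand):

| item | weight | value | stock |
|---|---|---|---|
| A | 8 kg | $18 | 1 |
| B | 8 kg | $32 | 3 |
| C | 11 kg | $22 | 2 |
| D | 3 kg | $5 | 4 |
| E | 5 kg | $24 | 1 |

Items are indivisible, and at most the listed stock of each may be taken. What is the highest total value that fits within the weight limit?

$96

Top feasible selections:
- 3×B: weight 24, value 96
- 2×B + 1×D + 1×E: weight 24, value 93
Best: $96.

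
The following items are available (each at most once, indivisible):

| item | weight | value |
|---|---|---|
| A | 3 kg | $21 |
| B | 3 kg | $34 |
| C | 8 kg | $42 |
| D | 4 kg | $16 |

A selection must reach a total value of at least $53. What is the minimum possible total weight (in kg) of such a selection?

Subsets with value ≥ 53, sorted by total weight:
- A+B: weight 6, value 55
- A+B+D: weight 10, value 71
- B+C: weight 11, value 76
Minimum weight: 6 kg.

6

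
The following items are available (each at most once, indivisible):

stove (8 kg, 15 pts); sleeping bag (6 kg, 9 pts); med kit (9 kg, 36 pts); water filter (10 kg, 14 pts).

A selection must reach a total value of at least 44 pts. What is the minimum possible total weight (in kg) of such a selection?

15

Subsets with value ≥ 44, sorted by total weight:
- sleeping bag+med kit: weight 15, value 45
- stove+med kit: weight 17, value 51
- med kit+water filter: weight 19, value 50
- stove+sleeping bag+med kit: weight 23, value 60
Minimum weight: 15 kg.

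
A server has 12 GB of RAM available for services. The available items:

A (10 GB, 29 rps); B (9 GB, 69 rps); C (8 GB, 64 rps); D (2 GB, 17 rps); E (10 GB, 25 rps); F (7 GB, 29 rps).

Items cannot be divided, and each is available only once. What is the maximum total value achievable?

86 rps

Check high-value combinations within 12 GB:
- B+D: memory 9+2=11, value 69+17=86
- C+D: memory 8+2=10, value 64+17=81
- B: memory 9, value 69
- C: memory 8, value 64
Best: 86 rps.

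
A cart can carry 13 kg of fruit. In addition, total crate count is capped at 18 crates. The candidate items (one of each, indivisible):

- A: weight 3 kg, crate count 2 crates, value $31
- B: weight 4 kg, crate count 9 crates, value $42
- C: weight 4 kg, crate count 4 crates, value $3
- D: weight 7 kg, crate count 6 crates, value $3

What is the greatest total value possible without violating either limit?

Feasible sets respecting both limits:
- A+B+C: weight 11, crate count 15, value 76
- A+B: weight 7, crate count 11, value 73
- B+C: weight 8, crate count 13, value 45
- B+D: weight 11, crate count 15, value 45
Best: $76.

$76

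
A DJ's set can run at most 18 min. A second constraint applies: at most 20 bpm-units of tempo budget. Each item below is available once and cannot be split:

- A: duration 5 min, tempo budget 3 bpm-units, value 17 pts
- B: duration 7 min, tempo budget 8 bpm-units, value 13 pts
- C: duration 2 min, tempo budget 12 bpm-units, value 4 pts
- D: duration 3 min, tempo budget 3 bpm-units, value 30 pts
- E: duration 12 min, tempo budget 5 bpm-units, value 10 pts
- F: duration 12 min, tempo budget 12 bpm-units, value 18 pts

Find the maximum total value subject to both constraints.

Feasible sets respecting both limits:
- A+B+D: duration 15, tempo budget 14, value 60
- A+C+D: duration 10, tempo budget 18, value 51
- D+F: duration 15, tempo budget 15, value 48
Best: 60 pts.

60 pts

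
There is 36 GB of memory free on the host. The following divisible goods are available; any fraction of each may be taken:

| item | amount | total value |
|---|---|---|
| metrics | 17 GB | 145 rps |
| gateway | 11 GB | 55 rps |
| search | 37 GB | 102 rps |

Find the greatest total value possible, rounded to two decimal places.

222.05

Take in order of value per unit:
- metrics (145/17 per unit): all 17 → value 145, running total 145.00
- gateway (55/11 per unit): all 11 → value 55, running total 200.00
- search (102/37 per unit): 8 of 37 → value 8×102/37 = 22.0541, running total 222.05
Total 222.05.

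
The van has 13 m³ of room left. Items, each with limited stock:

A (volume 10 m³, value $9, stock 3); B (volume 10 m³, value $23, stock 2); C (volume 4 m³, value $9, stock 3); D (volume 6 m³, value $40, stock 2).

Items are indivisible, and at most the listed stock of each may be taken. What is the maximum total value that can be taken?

$80

Best selections within volume 13 and stock limits:
- 2×D: volume 12, value 80
- 1×C + 1×D: volume 10, value 49
- 1×D: volume 6, value 40
- 3×C: volume 12, value 27
Best: $80.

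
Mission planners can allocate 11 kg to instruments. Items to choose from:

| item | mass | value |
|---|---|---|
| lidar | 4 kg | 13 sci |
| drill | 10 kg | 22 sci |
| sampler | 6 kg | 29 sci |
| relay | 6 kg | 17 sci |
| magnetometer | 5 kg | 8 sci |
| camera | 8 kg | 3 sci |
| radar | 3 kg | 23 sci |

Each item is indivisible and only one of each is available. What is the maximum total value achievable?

52 sci

Check high-value combinations within 11 kg:
- sampler+radar: mass 6+3=9, value 29+23=52
- lidar+sampler: mass 4+6=10, value 13+29=42
- relay+radar: mass 6+3=9, value 17+23=40
- sampler+magnetometer: mass 6+5=11, value 29+8=37
Best: 52 sci.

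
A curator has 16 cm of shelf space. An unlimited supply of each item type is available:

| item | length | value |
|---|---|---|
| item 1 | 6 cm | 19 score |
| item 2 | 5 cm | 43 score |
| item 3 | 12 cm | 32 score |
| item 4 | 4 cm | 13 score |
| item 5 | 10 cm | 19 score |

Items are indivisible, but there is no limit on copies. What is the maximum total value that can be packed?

Best value-per-unit is item 2 at 43/5, and filling with it alone uses length 3×5=15. No mix of the others beats 3×43 = 129.

129 score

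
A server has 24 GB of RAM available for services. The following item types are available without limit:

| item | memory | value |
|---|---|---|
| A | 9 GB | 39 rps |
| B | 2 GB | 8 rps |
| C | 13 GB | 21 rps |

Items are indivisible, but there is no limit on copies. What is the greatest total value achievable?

Best value-per-unit is A at 39/9; filling with it alone gives 2×39 = 78.
Optimal mix: 2×A + 3×B → memory 24, value 102.

102 rps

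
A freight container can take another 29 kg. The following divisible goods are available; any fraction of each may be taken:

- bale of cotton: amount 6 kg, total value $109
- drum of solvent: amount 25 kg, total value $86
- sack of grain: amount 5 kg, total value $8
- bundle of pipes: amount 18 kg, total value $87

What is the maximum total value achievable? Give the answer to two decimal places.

Take in order of value per unit:
- bale of cotton (109/6 per unit): all 6 → value 109, running total 109.00
- bundle of pipes (87/18 per unit): all 18 → value 87, running total 196.00
- drum of solvent (86/25 per unit): 5 of 25 → value 5×86/25 = 17.2000, running total 213.20
Total 213.20.

213.20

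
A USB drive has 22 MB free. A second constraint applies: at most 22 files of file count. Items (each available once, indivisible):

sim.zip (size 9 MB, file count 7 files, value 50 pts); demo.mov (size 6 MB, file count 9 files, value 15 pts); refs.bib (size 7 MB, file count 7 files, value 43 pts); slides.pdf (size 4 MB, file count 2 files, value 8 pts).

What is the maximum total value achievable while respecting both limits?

Feasible sets respecting both limits:
- sim.zip+refs.bib+slides.pdf: size 20, file count 16, value 101
- sim.zip+refs.bib: size 16, file count 14, value 93
- sim.zip+demo.mov+slides.pdf: size 19, file count 18, value 73
- demo.mov+refs.bib+slides.pdf: size 17, file count 18, value 66
Best: 101 pts.

101 pts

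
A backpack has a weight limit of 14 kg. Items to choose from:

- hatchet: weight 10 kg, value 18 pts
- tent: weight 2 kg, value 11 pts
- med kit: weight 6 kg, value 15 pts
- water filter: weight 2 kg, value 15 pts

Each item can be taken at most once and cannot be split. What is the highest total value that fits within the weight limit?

Check high-value combinations within 14 kg:
- hatchet+tent+water filter: weight 10+2+2=14, value 18+11+15=44
- tent+med kit+water filter: weight 2+6+2=10, value 11+15+15=41
- hatchet+water filter: weight 10+2=12, value 18+15=33
- med kit+water filter: weight 6+2=8, value 15+15=30
- hatchet+tent: weight 10+2=12, value 18+11=29
Best: 44 pts.

44 pts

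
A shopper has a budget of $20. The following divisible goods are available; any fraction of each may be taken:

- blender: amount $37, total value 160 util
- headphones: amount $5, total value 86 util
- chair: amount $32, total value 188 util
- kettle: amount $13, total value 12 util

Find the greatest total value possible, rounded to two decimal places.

Take in order of value per unit:
- headphones (86/5 per unit): all 5 → value 86, running total 86.00
- chair (188/32 per unit): 15 of 32 → value 15×188/32 = 88.1250, running total 174.13
Total 174.13.

174.13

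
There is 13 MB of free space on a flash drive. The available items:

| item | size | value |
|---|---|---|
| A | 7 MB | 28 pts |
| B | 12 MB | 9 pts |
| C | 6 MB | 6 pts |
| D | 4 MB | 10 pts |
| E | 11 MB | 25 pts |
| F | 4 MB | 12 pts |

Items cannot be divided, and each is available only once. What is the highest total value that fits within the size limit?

40 pts

This is a 0/1 knapsack; check combinations near the capacity.
- A+F: size 7+4=11, value 28+12=40
- A+D: size 7+4=11, value 28+10=38
- A+C: size 7+6=13, value 28+6=34
- A: size 7, value 28
Best: 40 pts.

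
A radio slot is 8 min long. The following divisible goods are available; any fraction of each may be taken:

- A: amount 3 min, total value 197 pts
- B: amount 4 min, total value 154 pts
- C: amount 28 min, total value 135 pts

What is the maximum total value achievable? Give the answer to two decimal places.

355.82

Take in order of value per unit:
- A (197/3 per unit): all 3 → value 197, running total 197.00
- B (154/4 per unit): all 4 → value 154, running total 351.00
- C (135/28 per unit): 1 of 28 → value 1×135/28 = 4.8214, running total 355.82
Total 355.82.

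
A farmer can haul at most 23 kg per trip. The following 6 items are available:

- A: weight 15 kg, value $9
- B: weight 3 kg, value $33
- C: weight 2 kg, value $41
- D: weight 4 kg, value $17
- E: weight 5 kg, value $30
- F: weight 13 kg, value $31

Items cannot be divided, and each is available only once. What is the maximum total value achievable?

$135

Check high-value combinations within 23 kg:
- B+C+E+F: weight 3+2+5+13=23, value 33+41+30+31=135
- B+C+D+F: weight 3+2+4+13=22, value 33+41+17+31=122
- B+C+D+E: weight 3+2+4+5=14, value 33+41+17+30=121
- B+C+F: weight 3+2+13=18, value 33+41+31=105
- B+C+E: weight 3+2+5=10, value 33+41+30=104
Best: $135.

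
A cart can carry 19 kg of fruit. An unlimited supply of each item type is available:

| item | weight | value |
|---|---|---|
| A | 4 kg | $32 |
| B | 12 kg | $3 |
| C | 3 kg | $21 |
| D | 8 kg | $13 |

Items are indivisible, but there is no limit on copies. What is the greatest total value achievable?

$149

Best value-per-unit is A at 32/4; filling with it alone gives 4×32 = 128.
Optimal mix: 4×A + 1×C → weight 19, value 149.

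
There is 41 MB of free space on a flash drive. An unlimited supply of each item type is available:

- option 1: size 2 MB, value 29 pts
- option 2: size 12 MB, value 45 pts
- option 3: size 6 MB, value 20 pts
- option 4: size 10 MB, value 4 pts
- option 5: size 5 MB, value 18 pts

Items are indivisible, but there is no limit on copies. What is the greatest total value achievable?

Best value-per-unit is option 1 at 29/2, and filling with it alone uses size 20×2=40. No mix of the others beats 20×29 = 580.

580 pts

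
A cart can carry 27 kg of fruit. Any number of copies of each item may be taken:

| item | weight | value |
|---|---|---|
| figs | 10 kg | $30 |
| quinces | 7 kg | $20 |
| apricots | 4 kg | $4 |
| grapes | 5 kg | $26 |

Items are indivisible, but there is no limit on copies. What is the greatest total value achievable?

$130

Best value-per-unit is grapes at 26/5, and filling with it alone uses weight 5×5=25. No mix of the others beats 5×26 = 130.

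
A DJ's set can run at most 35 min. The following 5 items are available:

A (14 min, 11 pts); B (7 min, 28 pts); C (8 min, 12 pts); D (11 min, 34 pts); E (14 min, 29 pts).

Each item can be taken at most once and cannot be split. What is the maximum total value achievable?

91 pts

This is a 0/1 knapsack; check combinations near the capacity.
- B+D+E: duration 7+11+14=32, value 28+34+29=91
- C+D+E: duration 8+11+14=33, value 12+34+29=75
- B+C+D: duration 7+8+11=26, value 28+12+34=74
- A+B+D: duration 14+7+11=32, value 11+28+34=73
- B+C+E: duration 7+8+14=29, value 28+12+29=69
Best: 91 pts.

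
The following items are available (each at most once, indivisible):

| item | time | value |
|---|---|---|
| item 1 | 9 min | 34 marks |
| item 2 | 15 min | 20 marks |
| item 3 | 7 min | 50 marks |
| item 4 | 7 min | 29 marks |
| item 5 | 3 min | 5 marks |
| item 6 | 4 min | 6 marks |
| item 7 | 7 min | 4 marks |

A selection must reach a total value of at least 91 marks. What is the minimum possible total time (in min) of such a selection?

Subsets with value ≥ 91, sorted by total time:
- item 1+item 3+item 4: time 23, value 113
- item 1+item 3+item 5+item 6: time 23, value 95
Minimum time: 23 min.

23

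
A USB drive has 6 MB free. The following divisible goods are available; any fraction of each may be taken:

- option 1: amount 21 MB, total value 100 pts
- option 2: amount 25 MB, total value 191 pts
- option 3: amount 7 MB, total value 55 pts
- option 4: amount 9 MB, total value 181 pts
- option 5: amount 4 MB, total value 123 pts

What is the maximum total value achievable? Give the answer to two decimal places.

Take in order of value per unit:
- option 5 (123/4 per unit): all 4 → value 123, running total 123.00
- option 4 (181/9 per unit): 2 of 9 → value 2×181/9 = 40.2222, running total 163.22
Total 163.22.

163.22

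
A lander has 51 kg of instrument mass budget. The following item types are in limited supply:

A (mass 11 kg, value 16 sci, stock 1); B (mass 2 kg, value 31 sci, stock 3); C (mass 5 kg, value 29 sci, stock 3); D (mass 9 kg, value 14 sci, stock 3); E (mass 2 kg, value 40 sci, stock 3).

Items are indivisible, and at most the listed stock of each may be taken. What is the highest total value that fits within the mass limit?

Best selections within mass 51 and stock limits:
- 1×A + 3×B + 3×C + 1×D + 3×E: mass 47, value 330
- 3×B + 3×C + 2×D + 3×E: mass 45, value 328
- 1×A + 3×B + 3×C + 3×E: mass 38, value 316
Best: 330 sci.

330 sci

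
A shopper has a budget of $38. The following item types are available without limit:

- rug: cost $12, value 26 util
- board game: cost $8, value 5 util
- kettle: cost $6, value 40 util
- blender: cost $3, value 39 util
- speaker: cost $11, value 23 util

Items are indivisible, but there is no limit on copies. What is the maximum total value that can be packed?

Best value-per-unit is blender at 39/3, and filling with it alone uses cost 12×3=36. No mix of the others beats 12×39 = 468.

468 util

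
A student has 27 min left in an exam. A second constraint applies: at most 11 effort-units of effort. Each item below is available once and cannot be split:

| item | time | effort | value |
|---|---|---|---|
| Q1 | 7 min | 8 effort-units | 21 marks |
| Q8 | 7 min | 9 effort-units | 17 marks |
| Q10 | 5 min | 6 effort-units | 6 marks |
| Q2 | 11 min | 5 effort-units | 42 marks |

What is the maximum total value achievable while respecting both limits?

48 marks

Feasible sets respecting both limits:
- Q10+Q2: time 16, effort 11, value 48
- Q2: time 11, effort 5, value 42
- Q1: time 7, effort 8, value 21
Best: 48 marks.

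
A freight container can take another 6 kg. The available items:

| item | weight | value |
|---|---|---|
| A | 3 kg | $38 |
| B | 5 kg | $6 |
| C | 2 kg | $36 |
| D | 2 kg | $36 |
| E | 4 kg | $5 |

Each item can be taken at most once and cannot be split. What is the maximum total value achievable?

Check high-value combinations within 6 kg:
- A+C: weight 3+2=5, value 38+36=74
- A+D: weight 3+2=5, value 38+36=74
- C+D: weight 2+2=4, value 36+36=72
- C+E: weight 2+4=6, value 36+5=41
Best: $74.

$74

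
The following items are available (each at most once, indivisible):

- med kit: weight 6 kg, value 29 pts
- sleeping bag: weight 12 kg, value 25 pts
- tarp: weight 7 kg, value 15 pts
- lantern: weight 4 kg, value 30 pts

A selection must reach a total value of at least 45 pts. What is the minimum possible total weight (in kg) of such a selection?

10

Subsets with value ≥ 45, sorted by total weight:
- med kit+lantern: weight 10, value 59
- tarp+lantern: weight 11, value 45
- sleeping bag+lantern: weight 16, value 55
Minimum weight: 10 kg.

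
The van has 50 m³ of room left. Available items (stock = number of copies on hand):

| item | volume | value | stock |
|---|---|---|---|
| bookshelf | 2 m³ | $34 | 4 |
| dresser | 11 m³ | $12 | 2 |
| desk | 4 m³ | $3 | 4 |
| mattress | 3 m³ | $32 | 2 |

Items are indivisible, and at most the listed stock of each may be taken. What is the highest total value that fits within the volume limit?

Top feasible selections:
- 4×bookshelf + 2×dresser + 3×desk + 2×mattress: volume 48, value 233
- 4×bookshelf + 2×dresser + 2×desk + 2×mattress: volume 44, value 230
Best: $233.

$233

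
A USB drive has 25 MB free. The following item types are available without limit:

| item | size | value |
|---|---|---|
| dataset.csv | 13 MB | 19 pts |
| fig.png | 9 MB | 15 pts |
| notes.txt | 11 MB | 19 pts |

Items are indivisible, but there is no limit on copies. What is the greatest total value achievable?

Best value-per-unit is notes.txt at 19/11; filling with it alone gives 2×19 = 38.
Optimal mix: 1×dataset.csv + 1×notes.txt → size 24, value 38.

38 pts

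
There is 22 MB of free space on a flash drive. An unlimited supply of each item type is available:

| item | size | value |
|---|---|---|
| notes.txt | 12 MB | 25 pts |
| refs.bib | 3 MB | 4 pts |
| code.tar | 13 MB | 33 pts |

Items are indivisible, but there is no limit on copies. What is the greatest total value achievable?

45 pts

Best value-per-unit is code.tar at 33/13; filling with it alone gives 1×33 = 33.
Optimal mix: 3×refs.bib + 1×code.tar → size 22, value 45.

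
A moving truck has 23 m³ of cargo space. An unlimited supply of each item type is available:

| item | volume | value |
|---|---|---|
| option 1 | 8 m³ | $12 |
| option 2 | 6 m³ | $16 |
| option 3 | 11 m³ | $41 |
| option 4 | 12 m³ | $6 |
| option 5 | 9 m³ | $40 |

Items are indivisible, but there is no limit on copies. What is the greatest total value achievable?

$82

Best value-per-unit is option 5 at 40/9; filling with it alone gives 2×40 = 80.
Optimal mix: 2×option 3 → volume 22, value 82.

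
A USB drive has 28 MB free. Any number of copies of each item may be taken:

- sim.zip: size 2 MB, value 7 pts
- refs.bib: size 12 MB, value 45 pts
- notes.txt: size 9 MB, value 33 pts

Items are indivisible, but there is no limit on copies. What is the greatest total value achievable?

104 pts

Best value-per-unit is refs.bib at 45/12; filling with it alone gives 2×45 = 90.
Optimal mix: 2×sim.zip + 2×refs.bib → size 28, value 104.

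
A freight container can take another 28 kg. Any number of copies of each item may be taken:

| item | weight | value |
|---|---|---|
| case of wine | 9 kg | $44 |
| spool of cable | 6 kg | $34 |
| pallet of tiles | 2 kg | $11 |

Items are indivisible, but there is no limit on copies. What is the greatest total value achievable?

Best value-per-unit is spool of cable at 34/6; filling with it alone gives 4×34 = 136.
Optimal mix: 4×spool of cable + 2×pallet of tiles → weight 28, value 158.

$158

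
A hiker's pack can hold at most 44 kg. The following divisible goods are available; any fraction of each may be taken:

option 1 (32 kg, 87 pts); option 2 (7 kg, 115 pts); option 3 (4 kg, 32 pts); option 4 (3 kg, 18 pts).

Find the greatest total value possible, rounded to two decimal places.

Take in order of value per unit:
- option 2 (115/7 per unit): all 7 → value 115, running total 115.00
- option 3 (32/4 per unit): all 4 → value 32, running total 147.00
- option 4 (18/3 per unit): all 3 → value 18, running total 165.00
- option 1 (87/32 per unit): 30 of 32 → value 30×87/32 = 81.5625, running total 246.56
Total 246.56.

246.56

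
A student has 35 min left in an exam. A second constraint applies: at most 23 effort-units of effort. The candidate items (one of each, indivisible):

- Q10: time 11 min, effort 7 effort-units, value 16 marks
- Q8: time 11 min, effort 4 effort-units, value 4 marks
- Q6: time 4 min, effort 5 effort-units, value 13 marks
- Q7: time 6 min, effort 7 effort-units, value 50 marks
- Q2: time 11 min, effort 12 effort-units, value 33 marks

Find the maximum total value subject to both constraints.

Feasible sets respecting both limits:
- Q8+Q7+Q2: time 28, effort 23, value 87
- Q10+Q8+Q6+Q7: time 32, effort 23, value 83
- Q7+Q2: time 17, effort 19, value 83
Best: 87 marks.

87 marks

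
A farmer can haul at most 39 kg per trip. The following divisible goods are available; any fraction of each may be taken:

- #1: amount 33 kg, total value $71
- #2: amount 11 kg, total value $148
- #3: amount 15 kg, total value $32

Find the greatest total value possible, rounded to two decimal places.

208.24

Take in order of value per unit:
- #2 (148/11 per unit): all 11 → value 148, running total 148.00
- #1 (71/33 per unit): 28 of 33 → value 28×71/33 = 60.2424, running total 208.24
Total 208.24.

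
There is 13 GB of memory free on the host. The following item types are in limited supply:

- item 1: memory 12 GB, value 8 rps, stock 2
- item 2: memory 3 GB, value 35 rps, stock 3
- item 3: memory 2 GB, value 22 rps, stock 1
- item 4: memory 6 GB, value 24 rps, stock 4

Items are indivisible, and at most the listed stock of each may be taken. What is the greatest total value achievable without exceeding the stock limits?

Best selections within memory 13 and stock limits:
- 3×item 2 + 1×item 3: memory 11, value 127
- 3×item 2: memory 9, value 105
- 2×item 2 + 1×item 4: memory 12, value 94
Best: 127 rps.

127 rps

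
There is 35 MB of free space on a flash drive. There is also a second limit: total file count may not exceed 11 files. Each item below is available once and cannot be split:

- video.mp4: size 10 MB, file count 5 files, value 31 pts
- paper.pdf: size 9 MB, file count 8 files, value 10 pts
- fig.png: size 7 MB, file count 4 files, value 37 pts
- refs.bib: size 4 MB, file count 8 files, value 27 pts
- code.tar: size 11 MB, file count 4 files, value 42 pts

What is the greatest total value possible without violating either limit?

Feasible sets respecting both limits:
- fig.png+code.tar: size 18, file count 8, value 79
- video.mp4+code.tar: size 21, file count 9, value 73
- video.mp4+fig.png: size 17, file count 9, value 68
Best: 79 pts.

79 pts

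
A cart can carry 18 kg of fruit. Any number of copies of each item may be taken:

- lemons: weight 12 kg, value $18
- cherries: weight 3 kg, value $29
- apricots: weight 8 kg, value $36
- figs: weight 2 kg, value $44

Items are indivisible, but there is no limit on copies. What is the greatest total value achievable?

Best value-per-unit is figs at 44/2, and filling with it alone uses weight 9×2=18. No mix of the others beats 9×44 = 396.

$396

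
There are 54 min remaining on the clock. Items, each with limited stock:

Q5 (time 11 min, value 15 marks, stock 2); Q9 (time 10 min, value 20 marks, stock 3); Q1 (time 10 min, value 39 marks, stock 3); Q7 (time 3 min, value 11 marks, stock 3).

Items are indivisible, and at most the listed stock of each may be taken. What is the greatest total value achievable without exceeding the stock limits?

Best selections within time 54 and stock limits:
- 1×Q9 + 3×Q1 + 3×Q7: time 49, value 170
- 2×Q9 + 3×Q1 + 1×Q7: time 53, value 168
- 1×Q5 + 3×Q1 + 3×Q7: time 50, value 165
- 1×Q5 + 1×Q9 + 3×Q1 + 1×Q7: time 54, value 163
Best: 170 marks.

170 marks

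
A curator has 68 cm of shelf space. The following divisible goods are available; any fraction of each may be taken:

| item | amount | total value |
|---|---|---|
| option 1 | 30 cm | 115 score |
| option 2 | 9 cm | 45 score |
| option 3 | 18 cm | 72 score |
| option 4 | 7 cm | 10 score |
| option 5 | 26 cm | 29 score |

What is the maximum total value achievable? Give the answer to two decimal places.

246.46

Take in order of value per unit:
- option 2 (45/9 per unit): all 9 → value 45, running total 45.00
- option 3 (72/18 per unit): all 18 → value 72, running total 117.00
- option 1 (115/30 per unit): all 30 → value 115, running total 232.00
- option 4 (10/7 per unit): all 7 → value 10, running total 242.00
- option 5 (29/26 per unit): 4 of 26 → value 4×29/26 = 4.4615, running total 246.46
Total 246.46.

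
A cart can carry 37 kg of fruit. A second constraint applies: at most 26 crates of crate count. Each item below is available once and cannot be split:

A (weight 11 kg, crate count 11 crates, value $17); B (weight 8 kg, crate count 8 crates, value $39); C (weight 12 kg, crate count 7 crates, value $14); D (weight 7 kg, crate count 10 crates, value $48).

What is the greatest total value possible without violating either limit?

Feasible sets respecting both limits:
- B+C+D: weight 27, crate count 25, value 101
- B+D: weight 15, crate count 18, value 87
- A+B+C: weight 31, crate count 26, value 70
- A+D: weight 18, crate count 21, value 65
Best: $101.

$101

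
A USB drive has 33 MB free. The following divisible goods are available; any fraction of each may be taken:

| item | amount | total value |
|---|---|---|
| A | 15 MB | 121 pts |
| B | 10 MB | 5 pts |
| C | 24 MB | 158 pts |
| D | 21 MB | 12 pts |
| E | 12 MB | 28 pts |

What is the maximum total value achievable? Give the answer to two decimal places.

239.50

Take in order of value per unit:
- A (121/15 per unit): all 15 → value 121, running total 121.00
- C (158/24 per unit): 18 of 24 → value 18×158/24 = 118.5000, running total 239.50
Total 239.50.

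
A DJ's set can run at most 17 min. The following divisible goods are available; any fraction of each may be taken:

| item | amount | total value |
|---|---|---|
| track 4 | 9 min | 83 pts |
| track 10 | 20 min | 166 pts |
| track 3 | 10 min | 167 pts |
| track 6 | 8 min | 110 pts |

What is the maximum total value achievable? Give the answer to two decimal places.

263.25

Take in order of value per unit:
- track 3 (167/10 per unit): all 10 → value 167, running total 167.00
- track 6 (110/8 per unit): 7 of 8 → value 7×110/8 = 96.2500, running total 263.25
Total 263.25.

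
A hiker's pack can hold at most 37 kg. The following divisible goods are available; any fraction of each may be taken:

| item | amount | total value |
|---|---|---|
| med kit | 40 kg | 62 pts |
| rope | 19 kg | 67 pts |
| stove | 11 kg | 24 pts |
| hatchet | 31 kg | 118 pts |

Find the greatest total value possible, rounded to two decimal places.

139.16

Take in order of value per unit:
- hatchet (118/31 per unit): all 31 → value 118, running total 118.00
- rope (67/19 per unit): 6 of 19 → value 6×67/19 = 21.1579, running total 139.16
Total 139.16.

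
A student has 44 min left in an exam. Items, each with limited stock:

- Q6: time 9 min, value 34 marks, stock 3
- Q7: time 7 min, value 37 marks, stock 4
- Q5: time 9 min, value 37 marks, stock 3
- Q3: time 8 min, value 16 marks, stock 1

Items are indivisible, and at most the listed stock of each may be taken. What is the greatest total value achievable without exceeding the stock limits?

Top feasible selections:
- 4×Q7 + 1×Q5: time 37, value 185
- 3×Q7 + 2×Q5: time 39, value 185
- 2×Q7 + 3×Q5: time 41, value 185
- 1×Q6 + 4×Q7: time 37, value 182
Best: 185 marks.

185 marks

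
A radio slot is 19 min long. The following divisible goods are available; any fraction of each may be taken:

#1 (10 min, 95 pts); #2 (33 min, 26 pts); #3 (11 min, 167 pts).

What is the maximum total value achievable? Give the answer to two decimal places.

Take in order of value per unit:
- #3 (167/11 per unit): all 11 → value 167, running total 167.00
- #1 (95/10 per unit): 8 of 10 → value 8×95/10 = 76.0000, running total 243.00
Total 243.00.

243.00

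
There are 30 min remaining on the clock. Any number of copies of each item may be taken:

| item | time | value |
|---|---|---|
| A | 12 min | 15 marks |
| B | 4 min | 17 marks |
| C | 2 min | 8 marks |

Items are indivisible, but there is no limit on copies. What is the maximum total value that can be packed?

Best value-per-unit is B at 17/4; filling with it alone gives 7×17 = 119.
Optimal mix: 7×B + 1×C → time 30, value 127.

127 marks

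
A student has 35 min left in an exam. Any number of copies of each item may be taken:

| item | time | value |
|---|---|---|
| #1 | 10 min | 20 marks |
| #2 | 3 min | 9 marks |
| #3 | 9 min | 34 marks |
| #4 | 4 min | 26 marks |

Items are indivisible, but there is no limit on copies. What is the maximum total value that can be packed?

217 marks

Best value-per-unit is #4 at 26/4; filling with it alone gives 8×26 = 208.
Optimal mix: 1×#2 + 8×#4 → time 35, value 217.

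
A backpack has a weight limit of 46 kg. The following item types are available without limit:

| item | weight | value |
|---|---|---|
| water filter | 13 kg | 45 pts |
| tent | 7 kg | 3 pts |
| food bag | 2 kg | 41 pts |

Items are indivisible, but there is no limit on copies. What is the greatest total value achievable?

943 pts

Best value-per-unit is food bag at 41/2, and filling with it alone uses weight 23×2=46. No mix of the others beats 23×41 = 943.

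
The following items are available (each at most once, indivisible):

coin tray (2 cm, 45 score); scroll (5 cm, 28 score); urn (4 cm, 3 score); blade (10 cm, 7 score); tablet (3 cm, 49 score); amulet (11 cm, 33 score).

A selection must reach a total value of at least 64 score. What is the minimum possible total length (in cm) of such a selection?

Subsets with value ≥ 64, sorted by total length:
- coin tray+tablet: length 5, value 94
- coin tray+scroll: length 7, value 73
- scroll+tablet: length 8, value 77
- coin tray+urn+tablet: length 9, value 97
Minimum length: 5 cm.

5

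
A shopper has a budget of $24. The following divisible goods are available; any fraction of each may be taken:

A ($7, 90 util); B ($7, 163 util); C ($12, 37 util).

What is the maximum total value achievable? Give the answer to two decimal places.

Take in order of value per unit:
- B (163/7 per unit): all 7 → value 163, running total 163.00
- A (90/7 per unit): all 7 → value 90, running total 253.00
- C (37/12 per unit): 10 of 12 → value 10×37/12 = 30.8333, running total 283.83
Total 283.83.

283.83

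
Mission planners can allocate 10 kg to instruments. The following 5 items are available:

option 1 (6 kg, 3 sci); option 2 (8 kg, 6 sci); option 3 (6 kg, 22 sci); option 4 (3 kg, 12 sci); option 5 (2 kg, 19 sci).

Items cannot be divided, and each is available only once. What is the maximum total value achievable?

41 sci

This is a 0/1 knapsack; check combinations near the capacity.
- option 3+option 5: mass 6+2=8, value 22+19=41
- option 3+option 4: mass 6+3=9, value 22+12=34
- option 4+option 5: mass 3+2=5, value 12+19=31
- option 2+option 5: mass 8+2=10, value 6+19=25
- option 3: mass 6, value 22
Best: 41 sci.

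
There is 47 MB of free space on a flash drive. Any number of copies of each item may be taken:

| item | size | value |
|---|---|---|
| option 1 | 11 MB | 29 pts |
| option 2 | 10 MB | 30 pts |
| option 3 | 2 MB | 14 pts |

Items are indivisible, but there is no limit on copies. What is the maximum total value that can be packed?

322 pts

Best value-per-unit is option 3 at 14/2, and filling with it alone uses size 23×2=46. No mix of the others beats 23×14 = 322.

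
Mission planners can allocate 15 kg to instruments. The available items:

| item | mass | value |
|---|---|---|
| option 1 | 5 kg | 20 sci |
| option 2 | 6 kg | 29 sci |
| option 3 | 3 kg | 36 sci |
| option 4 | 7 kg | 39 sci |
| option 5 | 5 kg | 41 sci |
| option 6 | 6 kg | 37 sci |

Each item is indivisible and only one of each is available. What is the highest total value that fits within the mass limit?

116 sci

Check high-value combinations within 15 kg:
- option 3+option 4+option 5: mass 3+7+5=15, value 36+39+41=116
- option 3+option 5+option 6: mass 3+5+6=14, value 36+41+37=114
- option 2+option 3+option 5: mass 6+3+5=14, value 29+36+41=106
- option 2+option 3+option 6: mass 6+3+6=15, value 29+36+37=102
Best: 116 sci.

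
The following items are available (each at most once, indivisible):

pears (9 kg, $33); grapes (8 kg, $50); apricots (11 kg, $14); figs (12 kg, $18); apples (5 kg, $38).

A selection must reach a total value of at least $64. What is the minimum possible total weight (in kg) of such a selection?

Subsets with value ≥ 64, sorted by total weight:
- grapes+apples: weight 13, value 88
- pears+apples: weight 14, value 71
- pears+grapes: weight 17, value 83
Minimum weight: 13 kg.

13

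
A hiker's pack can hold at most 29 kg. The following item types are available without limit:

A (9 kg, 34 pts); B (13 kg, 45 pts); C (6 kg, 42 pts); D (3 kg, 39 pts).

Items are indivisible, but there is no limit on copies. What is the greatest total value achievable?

351 pts

Best value-per-unit is D at 39/3, and filling with it alone uses weight 9×3=27. No mix of the others beats 9×39 = 351.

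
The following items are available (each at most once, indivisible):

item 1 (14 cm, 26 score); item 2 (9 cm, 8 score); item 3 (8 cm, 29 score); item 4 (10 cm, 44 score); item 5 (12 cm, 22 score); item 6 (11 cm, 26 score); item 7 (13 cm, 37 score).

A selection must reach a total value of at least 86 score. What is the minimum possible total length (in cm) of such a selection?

Subsets with value ≥ 86, sorted by total length:
- item 3+item 4+item 6: length 29, value 99
- item 3+item 4+item 5: length 30, value 95
- item 3+item 4+item 7: length 31, value 110
Minimum length: 29 cm.

29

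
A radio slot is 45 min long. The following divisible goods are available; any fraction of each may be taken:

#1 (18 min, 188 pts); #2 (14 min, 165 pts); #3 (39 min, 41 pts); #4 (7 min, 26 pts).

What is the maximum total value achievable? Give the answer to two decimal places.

385.31

Take in order of value per unit:
- #2 (165/14 per unit): all 14 → value 165, running total 165.00
- #1 (188/18 per unit): all 18 → value 188, running total 353.00
- #4 (26/7 per unit): all 7 → value 26, running total 379.00
- #3 (41/39 per unit): 6 of 39 → value 6×41/39 = 6.3077, running total 385.31
Total 385.31.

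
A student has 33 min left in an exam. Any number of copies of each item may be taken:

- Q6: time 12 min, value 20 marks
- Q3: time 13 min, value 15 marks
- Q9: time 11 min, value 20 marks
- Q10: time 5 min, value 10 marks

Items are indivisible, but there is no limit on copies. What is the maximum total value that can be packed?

Best value-per-unit is Q10 at 10/5; filling with it alone gives 6×10 = 60.
Optimal mix: 1×Q6 + 1×Q9 + 2×Q10 → time 33, value 60.

60 marks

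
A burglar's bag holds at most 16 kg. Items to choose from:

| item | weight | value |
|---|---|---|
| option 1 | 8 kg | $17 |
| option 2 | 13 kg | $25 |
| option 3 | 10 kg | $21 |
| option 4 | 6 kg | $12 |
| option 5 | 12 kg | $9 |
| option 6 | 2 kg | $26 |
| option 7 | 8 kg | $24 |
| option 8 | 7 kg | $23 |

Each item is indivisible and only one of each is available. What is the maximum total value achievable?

$62

Check high-value combinations within 16 kg:
- option 4+option 6+option 7: weight 6+2+8=16, value 12+26+24=62
- option 4+option 6+option 8: weight 6+2+7=15, value 12+26+23=61
- option 1+option 4+option 6: weight 8+6+2=16, value 17+12+26=55
- option 2+option 6: weight 13+2=15, value 25+26=51
Best: $62.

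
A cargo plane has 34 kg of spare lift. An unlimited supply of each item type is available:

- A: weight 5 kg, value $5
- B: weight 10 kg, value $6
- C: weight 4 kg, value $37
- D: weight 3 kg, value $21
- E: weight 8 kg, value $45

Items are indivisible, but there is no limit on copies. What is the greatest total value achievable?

Best value-per-unit is C at 37/4; filling with it alone gives 8×37 = 296.
Optimal mix: 7×C + 2×D → weight 34, value 301.

$301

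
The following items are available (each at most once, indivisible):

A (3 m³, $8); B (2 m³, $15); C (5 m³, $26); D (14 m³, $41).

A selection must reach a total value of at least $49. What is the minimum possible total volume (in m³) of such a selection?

10

Subsets with value ≥ 49, sorted by total volume:
- A+B+C: volume 10, value 49
- B+D: volume 16, value 56
- A+D: volume 17, value 49
Minimum volume: 10 m³.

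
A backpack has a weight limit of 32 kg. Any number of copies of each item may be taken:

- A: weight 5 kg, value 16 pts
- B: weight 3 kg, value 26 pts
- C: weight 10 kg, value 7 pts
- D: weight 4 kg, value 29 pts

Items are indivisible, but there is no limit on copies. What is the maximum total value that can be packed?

Best value-per-unit is B at 26/3; filling with it alone gives 10×26 = 260.
Optimal mix: 8×B + 2×D → weight 32, value 266.

266 pts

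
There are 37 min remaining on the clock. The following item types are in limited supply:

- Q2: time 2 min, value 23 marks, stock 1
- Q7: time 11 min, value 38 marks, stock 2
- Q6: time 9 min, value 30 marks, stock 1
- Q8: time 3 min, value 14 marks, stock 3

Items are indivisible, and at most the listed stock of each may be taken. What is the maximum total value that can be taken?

143 marks

Top feasible selections:
- 1×Q2 + 2×Q7 + 1×Q6 + 1×Q8: time 36, value 143
- 1×Q2 + 2×Q7 + 3×Q8: time 33, value 141
Best: 143 marks.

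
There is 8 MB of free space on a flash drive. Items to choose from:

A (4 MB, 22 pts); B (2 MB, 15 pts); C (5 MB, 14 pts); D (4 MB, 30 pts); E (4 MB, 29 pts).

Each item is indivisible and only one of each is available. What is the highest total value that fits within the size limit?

This is a 0/1 knapsack; check combinations near the capacity.
- D+E: size 4+4=8, value 30+29=59
- A+D: size 4+4=8, value 22+30=52
- A+E: size 4+4=8, value 22+29=51
- B+D: size 2+4=6, value 15+30=45
- B+E: size 2+4=6, value 15+29=44
Best: 59 pts.

59 pts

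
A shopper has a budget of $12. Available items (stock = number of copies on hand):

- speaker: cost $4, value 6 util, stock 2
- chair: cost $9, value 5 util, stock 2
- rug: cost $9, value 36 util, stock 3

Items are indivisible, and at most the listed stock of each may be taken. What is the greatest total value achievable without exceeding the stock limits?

36 util

Best selections within cost 12 and stock limits:
- 1×rug: cost 9, value 36
- 2×speaker: cost 8, value 12
- 1×speaker: cost 4, value 6
- 1×chair: cost 9, value 5
Best: 36 util.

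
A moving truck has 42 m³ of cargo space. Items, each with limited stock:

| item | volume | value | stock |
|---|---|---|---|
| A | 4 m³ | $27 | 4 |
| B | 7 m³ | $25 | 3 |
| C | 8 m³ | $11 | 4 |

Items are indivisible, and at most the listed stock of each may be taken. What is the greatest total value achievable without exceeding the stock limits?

$183

Top feasible selections:
- 4×A + 3×B: volume 37, value 183
- 4×A + 2×B + 1×C: volume 38, value 169
- 3×A + 3×B + 1×C: volume 41, value 167
- 4×A + 2×B: volume 30, value 158
Best: $183.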